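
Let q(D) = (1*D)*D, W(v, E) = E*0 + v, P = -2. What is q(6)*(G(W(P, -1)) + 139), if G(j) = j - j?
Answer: 5004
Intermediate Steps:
W(v, E) = v (W(v, E) = 0 + v = v)
q(D) = D**2 (q(D) = D*D = D**2)
G(j) = 0
q(6)*(G(W(P, -1)) + 139) = 6**2*(0 + 139) = 36*139 = 5004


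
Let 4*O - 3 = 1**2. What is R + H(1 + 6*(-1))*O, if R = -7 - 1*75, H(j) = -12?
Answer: -94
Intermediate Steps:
R = -82 (R = -7 - 75 = -82)
O = 1 (O = 3/4 + (1/4)*1**2 = 3/4 + (1/4)*1 = 3/4 + 1/4 = 1)
R + H(1 + 6*(-1))*O = -82 - 12*1 = -82 - 12 = -94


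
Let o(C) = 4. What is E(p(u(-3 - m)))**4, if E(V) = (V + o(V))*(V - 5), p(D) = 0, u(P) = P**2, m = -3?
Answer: 160000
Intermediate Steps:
E(V) = (-5 + V)*(4 + V) (E(V) = (V + 4)*(V - 5) = (4 + V)*(-5 + V) = (-5 + V)*(4 + V))
E(p(u(-3 - m)))**4 = (-20 + 0**2 - 1*0)**4 = (-20 + 0 + 0)**4 = (-20)**4 = 160000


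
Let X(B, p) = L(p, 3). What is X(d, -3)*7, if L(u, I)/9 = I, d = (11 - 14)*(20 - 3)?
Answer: 189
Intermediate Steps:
d = -51 (d = -3*17 = -51)
L(u, I) = 9*I
X(B, p) = 27 (X(B, p) = 9*3 = 27)
X(d, -3)*7 = 27*7 = 189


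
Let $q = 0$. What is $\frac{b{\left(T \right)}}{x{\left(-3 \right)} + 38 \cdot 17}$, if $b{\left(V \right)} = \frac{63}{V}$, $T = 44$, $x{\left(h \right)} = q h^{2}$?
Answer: $\frac{63}{28424} \approx 0.0022164$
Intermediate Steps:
$x{\left(h \right)} = 0$ ($x{\left(h \right)} = 0 h^{2} = 0$)
$\frac{b{\left(T \right)}}{x{\left(-3 \right)} + 38 \cdot 17} = \frac{63 \cdot \frac{1}{44}}{0 + 38 \cdot 17} = \frac{63 \cdot \frac{1}{44}}{0 + 646} = \frac{63}{44 \cdot 646} = \frac{63}{44} \cdot \frac{1}{646} = \frac{63}{28424}$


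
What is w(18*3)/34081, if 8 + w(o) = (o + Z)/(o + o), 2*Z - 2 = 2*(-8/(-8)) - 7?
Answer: -541/2453832 ≈ -0.00022047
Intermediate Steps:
Z = -3/2 (Z = 1 + (2*(-8/(-8)) - 7)/2 = 1 + (2*(-8*(-1/8)) - 7)/2 = 1 + (2*1 - 7)/2 = 1 + (2 - 7)/2 = 1 + (1/2)*(-5) = 1 - 5/2 = -3/2 ≈ -1.5000)
w(o) = -8 + (-3/2 + o)/(2*o) (w(o) = -8 + (o - 3/2)/(o + o) = -8 + (-3/2 + o)/((2*o)) = -8 + (-3/2 + o)*(1/(2*o)) = -8 + (-3/2 + o)/(2*o))
w(18*3)/34081 = (3*(-1 - 180*3)/(4*((18*3))))/34081 = ((3/4)*(-1 - 10*54)/54)*(1/34081) = ((3/4)*(1/54)*(-1 - 540))*(1/34081) = ((3/4)*(1/54)*(-541))*(1/34081) = -541/72*1/34081 = -541/2453832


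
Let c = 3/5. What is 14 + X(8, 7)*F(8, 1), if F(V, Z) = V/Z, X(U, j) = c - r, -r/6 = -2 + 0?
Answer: -386/5 ≈ -77.200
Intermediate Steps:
c = ⅗ (c = 3*(⅕) = ⅗ ≈ 0.60000)
r = 12 (r = -6*(-2 + 0) = -6*(-2) = 12)
X(U, j) = -57/5 (X(U, j) = ⅗ - 1*12 = ⅗ - 12 = -57/5)
14 + X(8, 7)*F(8, 1) = 14 - 456/(5*1) = 14 - 456/5 = -386/5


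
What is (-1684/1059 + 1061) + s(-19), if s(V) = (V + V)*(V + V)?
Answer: 2651111/1059 ≈ 2503.4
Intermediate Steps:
s(V) = 4*V**2 (s(V) = (2*V)*(2*V) = 4*V**2)
(-1684/1059 + 1061) + s(-19) = (-1684/1059 + 1061) + 4*(-19)**2 = (-1684*1/1059 + 1061) + 4*361 = (-1684/1059 + 1061) + 1444 = 1121915/1059 + 1444 = 2651111/1059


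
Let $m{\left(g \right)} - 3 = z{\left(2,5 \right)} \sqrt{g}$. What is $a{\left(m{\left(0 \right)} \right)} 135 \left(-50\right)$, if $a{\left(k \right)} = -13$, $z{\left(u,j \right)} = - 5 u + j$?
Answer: $87750$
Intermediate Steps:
$z{\left(u,j \right)} = j - 5 u$
$m{\left(g \right)} = 3 - 5 \sqrt{g}$ ($m{\left(g \right)} = 3 + \left(5 - 10\right) \sqrt{g} = 3 - 5 \sqrt{g}$)
$a{\left(m{\left(0 \right)} \right)} 135 \left(-50\right) = \left(-13\right) 135 \left(-50\right) = \left(-1755\right) \left(-50\right) = 87750$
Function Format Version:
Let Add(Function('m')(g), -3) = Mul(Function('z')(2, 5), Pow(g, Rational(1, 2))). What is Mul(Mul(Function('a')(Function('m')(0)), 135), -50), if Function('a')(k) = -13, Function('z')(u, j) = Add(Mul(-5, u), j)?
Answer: 87750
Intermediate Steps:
Function('z')(u, j) = Add(j, Mul(-5, u))
Function('m')(g) = Add(3, Mul(-5, Pow(g, Rational(1, 2)))) (Function('m')(g) = Add(3, Mul(Add(5, Mul(-5, 2)), Pow(g, Rational(1, 2)))) = Add(3, Mul(Add(5, -10), Pow(g, Rational(1, 2)))) = Add(3, Mul(-5, Pow(g, Rational(1, 2)))))
Mul(Mul(Function('a')(Function('m')(0)), 135), -50) = Mul(Mul(-13, 135), -50) = Mul(-1755, -50) = 87750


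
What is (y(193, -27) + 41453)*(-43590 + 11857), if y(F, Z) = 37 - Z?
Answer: -1317458961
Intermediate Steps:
(y(193, -27) + 41453)*(-43590 + 11857) = ((37 - 1*(-27)) + 41453)*(-43590 + 11857) = ((37 + 27) + 41453)*(-31733) = (64 + 41453)*(-31733) = 41517*(-31733) = -1317458961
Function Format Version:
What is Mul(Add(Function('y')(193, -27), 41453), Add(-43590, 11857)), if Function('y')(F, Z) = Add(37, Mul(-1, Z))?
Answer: -1317458961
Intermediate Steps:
Mul(Add(Function('y')(193, -27), 41453), Add(-43590, 11857)) = Mul(Add(Add(37, Mul(-1, -27)), 41453), Add(-43590, 11857)) = Mul(Add(Add(37, 27), 41453), -31733) = Mul(Add(64, 41453), -31733) = Mul(41517, -31733) = -1317458961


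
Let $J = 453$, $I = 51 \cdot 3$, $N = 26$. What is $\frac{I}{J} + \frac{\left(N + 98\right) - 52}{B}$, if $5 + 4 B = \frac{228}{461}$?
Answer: $- \frac{19942041}{313627} \approx -63.585$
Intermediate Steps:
$I = 153$
$B = - \frac{2077}{1844}$ ($B = - \frac{5}{4} + \frac{228 \cdot \frac{1}{461}}{4} = - \frac{5}{4} + \frac{1}{4} \cdot \frac{228}{461} = - \frac{5}{4} + \frac{57}{461} = - \frac{2077}{1844} \approx -1.1264$)
$\frac{I}{J} + \frac{\left(N + 98\right) - 52}{B} = \frac{153}{453} + \frac{\left(26 + 98\right) - 52}{- \frac{2077}{1844}} = 153 \cdot \frac{1}{453} + \left(124 - 52\right) \left(- \frac{1844}{2077}\right) = \frac{51}{151} + 72 \left(- \frac{1844}{2077}\right) = \frac{51}{151} - \frac{132768}{2077} = - \frac{19942041}{313627}$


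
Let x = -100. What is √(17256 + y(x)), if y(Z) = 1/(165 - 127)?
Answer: √24917702/38 ≈ 131.36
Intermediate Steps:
y(Z) = 1/38
√(17256 + y(x)) = √(17256 + 1/38) = √(655729/38) = √24917702/38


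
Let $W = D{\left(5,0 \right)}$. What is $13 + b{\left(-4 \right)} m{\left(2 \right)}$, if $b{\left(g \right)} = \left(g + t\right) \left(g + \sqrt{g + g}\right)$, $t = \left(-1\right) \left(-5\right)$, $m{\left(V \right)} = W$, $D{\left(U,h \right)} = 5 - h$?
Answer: $-7 + 10 i \sqrt{2} \approx -7.0 + 14.142 i$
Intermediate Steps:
$W = 5$ ($W = 5 - 0 = 5 + 0 = 5$)
$m{\left(V \right)} = 5$
$t = 5$
$b{\left(g \right)} = \left(5 + g\right) \left(g + \sqrt{2} \sqrt{g}\right)$ ($b{\left(g \right)} = \left(g + 5\right) \left(g + \sqrt{g + g}\right) = \left(5 + g\right) \left(g + \sqrt{2 g}\right) = \left(5 + g\right) \left(g + \sqrt{2} \sqrt{g}\right)$)
$13 + b{\left(-4 \right)} m{\left(2 \right)} = 13 + \left(\left(-4\right)^{2} + 5 \left(-4\right) + \sqrt{2} \left(-4\right)^{\frac{3}{2}} + 5 \sqrt{2} \sqrt{-4}\right) 5 = 13 + \left(16 - 20 + \sqrt{2} \left(- 8 i\right) + 5 \sqrt{2} \cdot 2 i\right) 5 = 13 + \left(16 - 20 - 8 i \sqrt{2} + 10 i \sqrt{2}\right) 5 = 13 + \left(-4 + 2 i \sqrt{2}\right) 5 = 13 - \left(20 - 10 i \sqrt{2}\right) = -7 + 10 i \sqrt{2}$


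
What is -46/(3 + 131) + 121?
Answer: 8084/67 ≈ 120.66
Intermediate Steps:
-46/(3 + 131) + 121 = -46/134 + 121 = -46*1/134 + 121 = -23/67 + 121 = 8084/67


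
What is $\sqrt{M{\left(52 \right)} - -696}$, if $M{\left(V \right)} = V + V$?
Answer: $20 \sqrt{2} \approx 28.284$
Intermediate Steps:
$M{\left(V \right)} = 2 V$
$\sqrt{M{\left(52 \right)} - -696} = \sqrt{2 \cdot 52 - -696} = \sqrt{104 + 696} = \sqrt{800} = 20 \sqrt{2}$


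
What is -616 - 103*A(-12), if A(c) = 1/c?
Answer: -7289/12 ≈ -607.42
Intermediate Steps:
-616 - 103*A(-12) = -616 - 103/(-12) = -616 - 103*(-1/12) = -616 + 103/12 = -7289/12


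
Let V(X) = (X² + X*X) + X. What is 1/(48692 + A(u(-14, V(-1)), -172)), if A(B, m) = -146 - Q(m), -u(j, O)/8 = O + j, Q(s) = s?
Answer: 1/48718 ≈ 2.0526e-5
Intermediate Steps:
V(X) = X + 2*X² (V(X) = (X² + X²) + X = 2*X² + X = X + 2*X²)
u(j, O) = -8*O - 8*j (u(j, O) = -8*(O + j) = -8*O - 8*j)
A(B, m) = -146 - m
1/(48692 + A(u(-14, V(-1)), -172)) = 1/(48692 + (-146 - 1*(-172))) = 1/(48692 + (-146 + 172)) = 1/(48692 + 26) = 1/48718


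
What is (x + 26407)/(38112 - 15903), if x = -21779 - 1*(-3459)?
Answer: 8087/22209 ≈ 0.36413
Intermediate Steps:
x = -18320 (x = -21779 + 3459 = -18320)
(x + 26407)/(38112 - 15903) = (-18320 + 26407)/(38112 - 15903) = 8087/22209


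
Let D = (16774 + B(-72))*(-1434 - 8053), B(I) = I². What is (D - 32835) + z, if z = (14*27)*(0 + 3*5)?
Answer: -208342711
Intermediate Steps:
z = 5670 (z = 378*(0 + 15) = 378*15 = 5670)
D = -208315546 (D = (16774 + (-72)²)*(-1434 - 8053) = (16774 + 5184)*(-9487) = 21958*(-9487) = -208315546)
(D - 32835) + z = (-208315546 - 32835) + 5670 = -208348381 + 5670 = -208342711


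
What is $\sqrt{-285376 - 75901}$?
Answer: $7 i \sqrt{7373} \approx 601.06 i$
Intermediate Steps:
$\sqrt{-285376 - 75901} = \sqrt{-361277} = 7 i \sqrt{7373}$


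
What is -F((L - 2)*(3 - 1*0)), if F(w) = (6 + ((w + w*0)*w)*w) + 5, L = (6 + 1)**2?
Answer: -2803232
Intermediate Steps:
L = 49 (L = 7**2 = 49)
F(w) = 11 + w**3 (F(w) = (6 + ((w + 0)*w)*w) + 5 = (6 + (w*w)*w) + 5 = (6 + w**2*w) + 5 = (6 + w**3) + 5 = 11 + w**3)
-F((L - 2)*(3 - 1*0)) = -(11 + ((49 - 2)*(3 - 1*0))**3) = -(11 + (47*(3 + 0))**3) = -(11 + (47*3)**3) = -(11 + 141**3) = -(11 + 2803221) = -1*2803232 = -2803232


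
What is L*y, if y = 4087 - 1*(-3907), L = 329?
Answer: 2630026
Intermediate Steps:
y = 7994 (y = 4087 + 3907 = 7994)
L*y = 329*7994 = 2630026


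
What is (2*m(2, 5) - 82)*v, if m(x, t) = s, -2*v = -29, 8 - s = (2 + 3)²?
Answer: -1682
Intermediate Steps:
s = -17 (s = 8 - (2 + 3)² = 8 - 1*5² = 8 - 1*25 = 8 - 25 = -17)
v = 29/2 (v = -½*(-29) = 29/2 ≈ 14.500)
m(x, t) = -17
(2*m(2, 5) - 82)*v = (2*(-17) - 82)*(29/2) = (-34 - 82)*(29/2) = -116*29/2 = -1682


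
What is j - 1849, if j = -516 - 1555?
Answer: -3920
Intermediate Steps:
j = -2071
j - 1849 = -2071 - 1849 = -3920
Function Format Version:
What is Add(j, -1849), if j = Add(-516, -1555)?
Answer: -3920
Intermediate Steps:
j = -2071
Add(j, -1849) = Add(-2071, -1849) = -3920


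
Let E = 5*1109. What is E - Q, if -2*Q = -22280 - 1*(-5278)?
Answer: -2956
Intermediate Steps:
Q = 8501 (Q = -(-22280 - 1*(-5278))/2 = -(-22280 + 5278)/2 = -½*(-17002) = 8501)
E = 5545
E - Q = 5545 - 1*8501 = 5545 - 8501 = -2956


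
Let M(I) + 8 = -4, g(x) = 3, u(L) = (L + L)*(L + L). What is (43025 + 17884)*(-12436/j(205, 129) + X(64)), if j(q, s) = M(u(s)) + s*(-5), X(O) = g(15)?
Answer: 292505321/219 ≈ 1.3356e+6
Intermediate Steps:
u(L) = 4*L**2 (u(L) = (2*L)*(2*L) = 4*L**2)
X(O) = 3
M(I) = -12 (M(I) = -8 - 4 = -12)
j(q, s) = -12 - 5*s (j(q, s) = -12 + s*(-5) = -12 - 5*s)
(43025 + 17884)*(-12436/j(205, 129) + X(64)) = (43025 + 17884)*(-12436/(-12 - 5*129) + 3) = 60909*(-12436/(-12 - 645) + 3) = 60909*(-12436/(-657) + 3) = 60909*(-12436*(-1/657) + 3) = 60909*(12436/657 + 3) = 60909*(14407/657) = 292505321/219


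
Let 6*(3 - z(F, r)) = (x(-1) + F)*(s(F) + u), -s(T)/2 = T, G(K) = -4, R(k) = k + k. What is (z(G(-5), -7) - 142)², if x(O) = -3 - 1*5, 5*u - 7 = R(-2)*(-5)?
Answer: 314721/25 ≈ 12589.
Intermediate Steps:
R(k) = 2*k
s(T) = -2*T
u = 27/5 (u = 7/5 + ((2*(-2))*(-5))/5 = 7/5 + (-4*(-5))/5 = 7/5 + (⅕)*20 = 7/5 + 4 = 27/5 ≈ 5.4000)
x(O) = -8 (x(O) = -3 - 5 = -8)
z(F, r) = 3 - (-8 + F)*(27/5 - 2*F)/6 (z(F, r) = 3 - (-8 + F)*(-2*F + 27/5)/6 = 3 - (-8 + F)*(27/5 - 2*F)/6)
(z(G(-5), -7) - 142)² = ((51/5 - 107/30*(-4) + (⅓)*(-4)²) - 142)² = ((51/5 + 214/15 + (⅓)*16) - 142)² = ((51/5 + 214/15 + 16/3) - 142)² = (149/5 - 142)² = (-561/5)² = 314721/25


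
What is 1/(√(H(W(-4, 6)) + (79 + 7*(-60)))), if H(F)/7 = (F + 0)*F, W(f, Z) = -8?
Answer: √107/107 ≈ 0.096674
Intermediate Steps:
H(F) = 7*F² (H(F) = 7*((F + 0)*F) = 7*(F*F) = 7*F²)
1/(√(H(W(-4, 6)) + (79 + 7*(-60)))) = 1/(√(7*(-8)² + (79 + 7*(-60)))) = 1/(√(7*64 + (79 - 420))) = 1/(√(448 - 341)) = 1/(√107) = √107/107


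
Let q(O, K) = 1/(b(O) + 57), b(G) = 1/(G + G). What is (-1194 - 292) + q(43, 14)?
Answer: -7285772/4903 ≈ -1486.0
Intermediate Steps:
b(G) = 1/(2*G)
q(O, K) = 1/(57 + 1/(2*O)) (q(O, K) = 1/(1/(2*O) + 57) = 1/(57 + 1/(2*O)))
(-1194 - 292) + q(43, 14) = (-1194 - 292) + 2*43/(1 + 114*43) = -1486 + 2*43/(1 + 4902) = -1486 + 2*43/4903 = -1486 + 2*43*(1/4903) = -1486 + 86/4903 = -7285772/4903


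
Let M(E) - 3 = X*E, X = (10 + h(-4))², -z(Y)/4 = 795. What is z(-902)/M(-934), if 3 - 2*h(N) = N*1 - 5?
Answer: 3180/239101 ≈ 0.013300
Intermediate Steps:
h(N) = 4 - N/2 (h(N) = 3/2 - (N*1 - 5)/2 = 3/2 - (N - 5)/2 = 3/2 - (-5 + N)/2 = 3/2 + (5/2 - N/2) = 4 - N/2)
z(Y) = -3180 (z(Y) = -4*795 = -3180)
X = 256 (X = (10 + (4 - ½*(-4)))² = (10 + (4 + 2))² = (10 + 6)² = 16² = 256)
M(E) = 3 + 256*E
z(-902)/M(-934) = -3180/(3 + 256*(-934)) = -3180/(3 - 239104) = -3180/(-239101) = -3180*(-1/239101) = 3180/239101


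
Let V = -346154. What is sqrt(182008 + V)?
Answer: I*sqrt(164146) ≈ 405.15*I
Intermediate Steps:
sqrt(182008 + V) = sqrt(182008 - 346154) = sqrt(-164146) = I*sqrt(164146)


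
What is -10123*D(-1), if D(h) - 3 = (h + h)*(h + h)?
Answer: -70861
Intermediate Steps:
D(h) = 3 + 4*h² (D(h) = 3 + (h + h)*(h + h) = 3 + (2*h)*(2*h) = 3 + 4*h²)
-10123*D(-1) = -10123*(3 + 4*(-1)²) = -10123*(3 + 4*1) = -10123*(3 + 4) = -10123*7 = -70861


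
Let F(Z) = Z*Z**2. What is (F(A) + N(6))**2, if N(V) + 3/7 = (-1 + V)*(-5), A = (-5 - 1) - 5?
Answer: 90155025/49 ≈ 1.8399e+6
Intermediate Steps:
A = -11 (A = -6 - 5 = -11)
F(Z) = Z**3
N(V) = 32/7 - 5*V (N(V) = -3/7 + (-1 + V)*(-5) = -3/7 + (5 - 5*V) = 32/7 - 5*V)
(F(A) + N(6))**2 = ((-11)**3 + (32/7 - 5*6))**2 = (-1331 + (32/7 - 30))**2 = (-1331 - 178/7)**2 = (-9495/7)**2 = 90155025/49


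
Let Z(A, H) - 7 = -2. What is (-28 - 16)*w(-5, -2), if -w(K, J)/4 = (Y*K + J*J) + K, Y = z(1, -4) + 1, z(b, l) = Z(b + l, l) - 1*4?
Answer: -1936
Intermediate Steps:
Z(A, H) = 5 (Z(A, H) = 7 - 2 = 5)
z(b, l) = 1 (z(b, l) = 5 - 1*4 = 5 - 4 = 1)
Y = 2 (Y = 1 + 1 = 2)
w(K, J) = -12*K - 4*J**2 (w(K, J) = -4*((2*K + J*J) + K) = -4*((2*K + J**2) + K) = -4*((J**2 + 2*K) + K) = -4*(J**2 + 3*K) = -12*K - 4*J**2)
(-28 - 16)*w(-5, -2) = (-28 - 16)*(-12*(-5) - 4*(-2)**2) = -44*(60 - 4*4) = -44*(60 - 16) = -44*44 = -1936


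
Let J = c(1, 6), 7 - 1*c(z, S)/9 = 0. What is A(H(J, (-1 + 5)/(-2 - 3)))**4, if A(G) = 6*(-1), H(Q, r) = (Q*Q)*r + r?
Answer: 1296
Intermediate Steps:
c(z, S) = 63 (c(z, S) = 63 - 9*0 = 63 + 0 = 63)
J = 63
H(Q, r) = r + r*Q**2 (H(Q, r) = Q**2*r + r = r*Q**2 + r = r + r*Q**2)
A(G) = -6
A(H(J, (-1 + 5)/(-2 - 3)))**4 = (-6)**4 = 1296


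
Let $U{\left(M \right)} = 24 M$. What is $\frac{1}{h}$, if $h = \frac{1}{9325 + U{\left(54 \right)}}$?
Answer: $10621$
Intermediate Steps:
$h = \frac{1}{10621}$ ($h = \frac{1}{9325 + 24 \cdot 54} = \frac{1}{9325 + 1296} = \frac{1}{10621} \approx 9.4153 \cdot 10^{-5}$)
$\frac{1}{h} = \frac{1}{\frac{1}{10621}} = 10621$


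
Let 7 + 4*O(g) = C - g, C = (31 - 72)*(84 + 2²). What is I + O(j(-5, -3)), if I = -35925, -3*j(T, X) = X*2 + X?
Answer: -73659/2 ≈ -36830.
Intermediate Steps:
j(T, X) = -X (j(T, X) = -(X*2 + X)/3 = -(2*X + X)/3 = -X)
C = -3608 (C = -41*(84 + 4) = -41*88 = -3608)
O(g) = -3615/4 - g/4 (O(g) = -7/4 + (-3608 - g)/4 = -7/4 + (-902 - g/4) = -3615/4 - g/4)
I + O(j(-5, -3)) = -35925 + (-3615/4 - (-1)*(-3)/4) = -35925 + (-3615/4 - ¼*3) = -35925 + (-3615/4 - ¾) = -35925 - 1809/2 = -73659/2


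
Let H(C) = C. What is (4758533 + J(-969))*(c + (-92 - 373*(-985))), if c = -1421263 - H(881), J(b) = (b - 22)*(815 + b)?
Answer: -5180430101157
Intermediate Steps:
J(b) = (-22 + b)*(815 + b)
c = -1422144 (c = -1421263 - 1*881 = -1421263 - 881 = -1422144)
(4758533 + J(-969))*(c + (-92 - 373*(-985))) = (4758533 + (-17930 + (-969)² + 793*(-969)))*(-1422144 + (-92 - 373*(-985))) = (4758533 + (-17930 + 938961 - 768417))*(-1422144 + (-92 + 367405)) = (4758533 + 152614)*(-1422144 + 367313) = 4911147*(-1054831) = -5180430101157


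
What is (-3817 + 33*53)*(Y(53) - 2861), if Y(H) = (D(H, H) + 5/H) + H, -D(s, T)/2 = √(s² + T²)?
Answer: 307757692/53 + 219208*√2 ≈ 6.1168e+6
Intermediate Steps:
D(s, T) = -2*√(T² + s²) (D(s, T) = -2*√(s² + T²) = -2*√(T² + s²))
Y(H) = H + 5/H - 2*√2*√(H²) (Y(H) = (-2*√(H² + H²) + 5/H) + H = (-2*√2*√(H²) + 5/H) + H = (5/H - 2*√2*√(H²)) + H = H + 5/H - 2*√2*√(H²))
(-3817 + 33*53)*(Y(53) - 2861) = (-3817 + 33*53)*((53 + 5/53 - 2*√2*√(53²)) - 2861) = (-3817 + 1749)*((53 + 5*(1/53) - 2*√2*√2809) - 2861) = -2068*((53 + 5/53 - 2*√2*53) - 2861) = -2068*((53 + 5/53 - 106*√2) - 2861) = -2068*((2814/53 - 106*√2) - 2861) = -2068*(-148819/53 - 106*√2) = 307757692/53 + 219208*√2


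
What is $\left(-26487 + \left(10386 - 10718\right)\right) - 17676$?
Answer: $-44495$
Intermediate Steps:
$\left(-26487 + \left(10386 - 10718\right)\right) - 17676 = \left(-26487 - 332\right) - 17676 = -26819 - 17676 = -44495$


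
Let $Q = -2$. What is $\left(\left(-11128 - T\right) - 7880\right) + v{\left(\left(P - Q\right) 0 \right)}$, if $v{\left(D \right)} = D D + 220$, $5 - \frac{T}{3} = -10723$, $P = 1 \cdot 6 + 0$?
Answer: $-50972$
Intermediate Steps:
$P = 6$ ($P = 6 + 0 = 6$)
$T = 32184$ ($T = 15 - -32169 = 15 + 32169 = 32184$)
$v{\left(D \right)} = 220 + D^{2}$ ($v{\left(D \right)} = D^{2} + 220 = 220 + D^{2}$)
$\left(\left(-11128 - T\right) - 7880\right) + v{\left(\left(P - Q\right) 0 \right)} = \left(\left(-11128 - 32184\right) - 7880\right) + \left(220 + \left(\left(6 - -2\right) 0\right)^{2}\right) = \left(\left(-11128 - 32184\right) - 7880\right) + \left(220 + \left(\left(6 + 2\right) 0\right)^{2}\right) = \left(-43312 - 7880\right) + \left(220 + \left(8 \cdot 0\right)^{2}\right) = -51192 + \left(220 + 0^{2}\right) = -51192 + \left(220 + 0\right) = -51192 + 220 = -50972$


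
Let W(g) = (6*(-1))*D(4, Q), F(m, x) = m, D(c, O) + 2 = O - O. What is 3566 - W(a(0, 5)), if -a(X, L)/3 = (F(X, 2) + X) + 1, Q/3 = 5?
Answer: 3554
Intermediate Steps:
Q = 15 (Q = 3*5 = 15)
D(c, O) = -2 (D(c, O) = -2 + (O - O) = -2 + 0 = -2)
a(X, L) = -3 - 6*X (a(X, L) = -3*((X + X) + 1) = -3*(2*X + 1) = -3*(1 + 2*X) = -3 - 6*X)
W(g) = 12 (W(g) = (6*(-1))*(-2) = -6*(-2) = 12)
3566 - W(a(0, 5)) = 3566 - 1*12 = 3566 - 12 = 3554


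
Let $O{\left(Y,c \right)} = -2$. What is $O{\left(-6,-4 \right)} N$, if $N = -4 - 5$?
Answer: $18$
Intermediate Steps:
$N = -9$
$O{\left(-6,-4 \right)} N = \left(-2\right) \left(-9\right) = 18$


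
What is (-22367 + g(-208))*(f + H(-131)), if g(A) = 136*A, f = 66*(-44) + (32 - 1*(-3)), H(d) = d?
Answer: 151965000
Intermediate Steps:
f = -2869 (f = -2904 + (32 + 3) = -2904 + 35 = -2869)
(-22367 + g(-208))*(f + H(-131)) = (-22367 + 136*(-208))*(-2869 - 131) = (-22367 - 28288)*(-3000) = -50655*(-3000) = 151965000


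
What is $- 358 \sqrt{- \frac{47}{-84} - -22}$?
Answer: $- \frac{179 \sqrt{39795}}{21} \approx -1700.4$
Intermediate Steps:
$- 358 \sqrt{- \frac{47}{-84} - -22} = - 358 \sqrt{\left(-47\right) \left(- \frac{1}{84}\right) + \left(-28 + 50\right)} = - 358 \sqrt{\frac{47}{84} + 22} = - 358 \sqrt{\frac{1895}{84}} = - 358 \frac{\sqrt{39795}}{42} = - \frac{179 \sqrt{39795}}{21}$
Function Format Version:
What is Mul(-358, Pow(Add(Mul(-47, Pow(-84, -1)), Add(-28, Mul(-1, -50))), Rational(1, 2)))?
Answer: Mul(Rational(-179, 21), Pow(39795, Rational(1, 2))) ≈ -1700.4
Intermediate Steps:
Mul(-358, Pow(Add(Mul(-47, Pow(-84, -1)), Add(-28, Mul(-1, -50))), Rational(1, 2))) = Mul(-358, Pow(Add(Mul(-47, Rational(-1, 84)), Add(-28, 50)), Rational(1, 2))) = Mul(-358, Pow(Add(Rational(47, 84), 22), Rational(1, 2))) = Mul(-358, Pow(Rational(1895, 84), Rational(1, 2))) = Mul(-358, Mul(Rational(1, 42), Pow(39795, Rational(1, 2)))) = Mul(Rational(-179, 21), Pow(39795, Rational(1, 2)))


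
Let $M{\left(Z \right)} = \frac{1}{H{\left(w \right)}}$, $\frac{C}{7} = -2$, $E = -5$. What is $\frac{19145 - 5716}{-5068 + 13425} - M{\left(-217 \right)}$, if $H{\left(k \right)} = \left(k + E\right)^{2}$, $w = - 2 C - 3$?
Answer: $\frac{5363243}{3342800} \approx 1.6044$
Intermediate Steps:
$C = -14$ ($C = 7 \left(-2\right) = -14$)
$w = 25$ ($w = \left(-2\right) \left(-14\right) - 3 = 28 - 3 = 25$)
$H{\left(k \right)} = \left(-5 + k\right)^{2}$ ($H{\left(k \right)} = \left(k - 5\right)^{2} = \left(-5 + k\right)^{2}$)
$M{\left(Z \right)} = \frac{1}{400}$ ($M{\left(Z \right)} = \frac{1}{\left(-5 + 25\right)^{2}} = \frac{1}{20^{2}} = \frac{1}{400}$)
$\frac{19145 - 5716}{-5068 + 13425} - M{\left(-217 \right)} = \frac{19145 - 5716}{-5068 + 13425} - \frac{1}{400} = \frac{13429}{8357} - \frac{1}{400} = \frac{5363243}{3342800}$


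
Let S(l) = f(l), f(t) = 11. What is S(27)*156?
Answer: 1716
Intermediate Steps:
S(l) = 11
S(27)*156 = 11*156 = 1716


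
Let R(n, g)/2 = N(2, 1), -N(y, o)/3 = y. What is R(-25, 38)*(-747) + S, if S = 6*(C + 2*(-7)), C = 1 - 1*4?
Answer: 8862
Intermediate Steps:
N(y, o) = -3*y
R(n, g) = -12 (R(n, g) = 2*(-3*2) = 2*(-6) = -12)
C = -3 (C = 1 - 4 = -3)
S = -102 (S = 6*(-3 + 2*(-7)) = 6*(-3 - 14) = 6*(-17) = -102)
R(-25, 38)*(-747) + S = -12*(-747) - 102 = 8964 - 102 = 8862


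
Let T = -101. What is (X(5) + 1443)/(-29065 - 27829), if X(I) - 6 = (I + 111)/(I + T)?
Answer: -34747/1365456 ≈ -0.025447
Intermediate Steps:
X(I) = 6 + (111 + I)/(-101 + I) (X(I) = 6 + (I + 111)/(I - 101) = 6 + (111 + I)/(-101 + I))
(X(5) + 1443)/(-29065 - 27829) = ((-495 + 7*5)/(-101 + 5) + 1443)/(-29065 - 27829) = ((-495 + 35)/(-96) + 1443)/(-56894) = (-1/96*(-460) + 1443)*(-1/56894) = (115/24 + 1443)*(-1/56894) = (34747/24)*(-1/56894) = -34747/1365456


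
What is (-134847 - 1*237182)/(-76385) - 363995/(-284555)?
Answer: 26733294034/4347146735 ≈ 6.1496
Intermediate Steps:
(-134847 - 1*237182)/(-76385) - 363995/(-284555) = (-134847 - 237182)*(-1/76385) - 363995*(-1/284555) = -372029*(-1/76385) + 72799/56911 = 372029/76385 + 72799/56911 = 26733294034/4347146735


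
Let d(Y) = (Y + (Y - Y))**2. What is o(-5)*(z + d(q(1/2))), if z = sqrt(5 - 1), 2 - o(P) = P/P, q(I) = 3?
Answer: 11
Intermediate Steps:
o(P) = 1 (o(P) = 2 - P/P = 2 - 1*1 = 2 - 1 = 1)
z = 2 (z = sqrt(4) = 2)
d(Y) = Y**2 (d(Y) = (Y + 0)**2 = Y**2)
o(-5)*(z + d(q(1/2))) = 1*(2 + 3**2) = 1*(2 + 9) = 1*11 = 11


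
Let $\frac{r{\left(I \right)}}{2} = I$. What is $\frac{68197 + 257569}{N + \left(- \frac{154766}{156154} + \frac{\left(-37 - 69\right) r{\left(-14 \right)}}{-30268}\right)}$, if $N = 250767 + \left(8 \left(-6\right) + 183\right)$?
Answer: $\frac{27495053372542}{21176347238589} \approx 1.2984$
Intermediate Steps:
$r{\left(I \right)} = 2 I$
$N = 250902$ ($N = 250767 + \left(-48 + 183\right) = 250767 + 135 = 250902$)
$\frac{68197 + 257569}{N + \left(- \frac{154766}{156154} + \frac{\left(-37 - 69\right) r{\left(-14 \right)}}{-30268}\right)} = \frac{68197 + 257569}{250902 - \left(\frac{77383}{78077} - \frac{\left(-37 - 69\right) 2 \left(-14\right)}{-30268}\right)} = \frac{325766}{250902 - \left(\frac{77383}{78077} - \left(-106\right) \left(-28\right) \left(- \frac{1}{30268}\right)\right)} = \frac{325766}{250902 + \left(- \frac{77383}{78077} + 2968 \left(- \frac{1}{30268}\right)\right)} = \frac{325766}{250902 - \frac{91927185}{84401237}} = \frac{325766}{\frac{21176347238589}{84401237}} = 325766 \cdot \frac{84401237}{21176347238589} = \frac{27495053372542}{21176347238589}$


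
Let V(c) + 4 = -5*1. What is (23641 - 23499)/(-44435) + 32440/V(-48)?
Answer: -1441472678/399915 ≈ -3604.4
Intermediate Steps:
V(c) = -9 (V(c) = -4 - 5*1 = -4 - 5 = -9)
(23641 - 23499)/(-44435) + 32440/V(-48) = (23641 - 23499)/(-44435) + 32440/(-9) = 142*(-1/44435) + 32440*(-⅑) = -142/44435 - 32440/9 = -1441472678/399915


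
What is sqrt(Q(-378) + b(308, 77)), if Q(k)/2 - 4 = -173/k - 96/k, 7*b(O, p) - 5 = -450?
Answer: I*sqrt(4386)/9 ≈ 7.3585*I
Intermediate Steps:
b(O, p) = -445/7 (b(O, p) = 5/7 + (1/7)*(-450) = 5/7 - 450/7 = -445/7)
Q(k) = 8 - 538/k (Q(k) = 8 + 2*(-173/k - 96/k) = 8 + 2*(-269/k) = 8 - 538/k)
sqrt(Q(-378) + b(308, 77)) = sqrt((8 - 538/(-378)) - 445/7) = sqrt((8 - 538*(-1/378)) - 445/7) = sqrt((8 + 269/189) - 445/7) = sqrt(1781/189 - 445/7) = sqrt(-1462/27) = I*sqrt(4386)/9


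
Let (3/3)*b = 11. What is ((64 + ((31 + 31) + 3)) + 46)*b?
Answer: 1925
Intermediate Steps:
b = 11
((64 + ((31 + 31) + 3)) + 46)*b = ((64 + ((31 + 31) + 3)) + 46)*11 = ((64 + (62 + 3)) + 46)*11 = ((64 + 65) + 46)*11 = (129 + 46)*11 = 175*11 = 1925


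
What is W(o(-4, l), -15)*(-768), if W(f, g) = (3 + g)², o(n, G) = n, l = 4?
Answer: -110592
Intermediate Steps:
W(o(-4, l), -15)*(-768) = (3 - 15)²*(-768) = (-12)²*(-768) = 144*(-768) = -110592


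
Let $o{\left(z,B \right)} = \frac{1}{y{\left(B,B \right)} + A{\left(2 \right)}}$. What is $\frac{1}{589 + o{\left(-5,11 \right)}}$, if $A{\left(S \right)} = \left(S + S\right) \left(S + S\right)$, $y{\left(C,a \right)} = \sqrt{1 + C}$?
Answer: $\frac{143732}{84667573} + \frac{2 \sqrt{3}}{84667573} \approx 0.0016976$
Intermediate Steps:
$A{\left(S \right)} = 4 S^{2}$ ($A{\left(S \right)} = 2 S 2 S = 4 S^{2}$)
$o{\left(z,B \right)} = \frac{1}{16 + \sqrt{1 + B}}$ ($o{\left(z,B \right)} = \frac{1}{\sqrt{1 + B} + 4 \cdot 2^{2}} = \frac{1}{\sqrt{1 + B} + 4 \cdot 4} = \frac{1}{\sqrt{1 + B} + 16} = \frac{1}{16 + \sqrt{1 + B}}$)
$\frac{1}{589 + o{\left(-5,11 \right)}} = \frac{1}{589 + \frac{1}{16 + \sqrt{1 + 11}}} = \frac{1}{589 + \frac{1}{16 + \sqrt{12}}} = \frac{1}{589 + \frac{1}{16 + 2 \sqrt{3}}}$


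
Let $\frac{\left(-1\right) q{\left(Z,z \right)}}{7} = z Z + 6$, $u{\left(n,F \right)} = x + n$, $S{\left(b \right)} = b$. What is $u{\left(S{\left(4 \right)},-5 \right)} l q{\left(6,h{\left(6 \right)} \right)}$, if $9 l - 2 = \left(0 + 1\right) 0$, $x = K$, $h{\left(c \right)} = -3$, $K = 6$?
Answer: $\frac{560}{3} \approx 186.67$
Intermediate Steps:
$x = 6$
$u{\left(n,F \right)} = 6 + n$
$l = \frac{2}{9}$ ($l = \frac{2}{9} + \frac{\left(0 + 1\right) 0}{9} = \frac{2}{9} + \frac{1 \cdot 0}{9} = \frac{2}{9} + \frac{1}{9} \cdot 0 = \frac{2}{9} + 0 = \frac{2}{9} \approx 0.22222$)
$q{\left(Z,z \right)} = -42 - 7 Z z$ ($q{\left(Z,z \right)} = - 7 \left(z Z + 6\right) = - 7 \left(Z z + 6\right) = - 7 \left(6 + Z z\right) = -42 - 7 Z z$)
$u{\left(S{\left(4 \right)},-5 \right)} l q{\left(6,h{\left(6 \right)} \right)} = \left(6 + 4\right) \frac{2}{9} \left(-42 - 42 \left(-3\right)\right) = 10 \cdot \frac{2}{9} \left(-42 + 126\right) = \frac{20}{9} \cdot 84 = \frac{560}{3}$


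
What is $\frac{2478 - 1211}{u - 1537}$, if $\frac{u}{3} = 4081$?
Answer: $\frac{1267}{10706} \approx 0.11834$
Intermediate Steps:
$u = 12243$ ($u = 3 \cdot 4081 = 12243$)
$\frac{2478 - 1211}{u - 1537} = \frac{2478 - 1211}{12243 - 1537} = \frac{1267}{10706}$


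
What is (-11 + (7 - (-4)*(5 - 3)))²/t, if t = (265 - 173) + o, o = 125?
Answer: 16/217 ≈ 0.073733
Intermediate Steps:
t = 217 (t = (265 - 173) + 125 = 92 + 125 = 217)
(-11 + (7 - (-4)*(5 - 3)))²/t = (-11 + (7 - (-4)*(5 - 3)))²/217 = (-11 + (7 - (-4)*2))²*(1/217) = (-11 + (7 - 1*(-8)))²*(1/217) = (-11 + (7 + 8))²*(1/217) = (-11 + 15)²*(1/217) = 4²*(1/217) = 16*(1/217) = 16/217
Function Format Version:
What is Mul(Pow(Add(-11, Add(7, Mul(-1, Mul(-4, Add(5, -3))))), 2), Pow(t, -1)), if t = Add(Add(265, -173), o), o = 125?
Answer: Rational(16, 217) ≈ 0.073733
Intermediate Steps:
t = 217 (t = Add(Add(265, -173), 125) = Add(92, 125) = 217)
Mul(Pow(Add(-11, Add(7, Mul(-1, Mul(-4, Add(5, -3))))), 2), Pow(t, -1)) = Mul(Pow(Add(-11, Add(7, Mul(-1, Mul(-4, Add(5, -3))))), 2), Pow(217, -1)) = Mul(Pow(Add(-11, Add(7, Mul(-1, Mul(-4, 2)))), 2), Rational(1, 217)) = Mul(Pow(Add(-11, Add(7, Mul(-1, -8))), 2), Rational(1, 217)) = Mul(Pow(Add(-11, Add(7, 8)), 2), Rational(1, 217)) = Mul(Pow(Add(-11, 15), 2), Rational(1, 217)) = Mul(Pow(4, 2), Rational(1, 217)) = Mul(16, Rational(1, 217)) = Rational(16, 217)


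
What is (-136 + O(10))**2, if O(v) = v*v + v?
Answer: 676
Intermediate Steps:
O(v) = v + v**2 (O(v) = v**2 + v = v + v**2)
(-136 + O(10))**2 = (-136 + 10*(1 + 10))**2 = (-136 + 10*11)**2 = (-136 + 110)**2 = (-26)**2 = 676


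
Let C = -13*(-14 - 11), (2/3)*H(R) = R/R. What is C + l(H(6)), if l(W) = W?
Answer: 653/2 ≈ 326.50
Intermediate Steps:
H(R) = 3/2 (H(R) = 3*(R/R)/2 = (3/2)*1 = 3/2)
C = 325 (C = -13*(-25) = 325)
C + l(H(6)) = 325 + 3/2 = 653/2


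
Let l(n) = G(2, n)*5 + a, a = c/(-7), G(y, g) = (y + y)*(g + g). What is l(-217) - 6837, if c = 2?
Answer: -108621/7 ≈ -15517.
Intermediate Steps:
G(y, g) = 4*g*y (G(y, g) = (2*y)*(2*g) = 4*g*y)
a = -2/7 (a = 2/(-7) = 2*(-1/7) = -2/7 ≈ -0.28571)
l(n) = -2/7 + 40*n (l(n) = (4*n*2)*5 - 2/7 = (8*n)*5 - 2/7 = 40*n - 2/7 = -2/7 + 40*n)
l(-217) - 6837 = (-2/7 + 40*(-217)) - 6837 = (-2/7 - 8680) - 6837 = -60762/7 - 6837 = -108621/7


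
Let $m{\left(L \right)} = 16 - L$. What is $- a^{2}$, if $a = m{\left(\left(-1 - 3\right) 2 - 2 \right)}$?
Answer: $-676$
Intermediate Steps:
$a = 26$ ($a = 16 - \left(\left(-1 - 3\right) 2 - 2\right) = 16 - \left(\left(-4\right) 2 - 2\right) = 16 - \left(-8 - 2\right) = 16 - -10 = 16 + 10 = 26$)
$- a^{2} = - 26^{2} = \left(-1\right) 676 = -676$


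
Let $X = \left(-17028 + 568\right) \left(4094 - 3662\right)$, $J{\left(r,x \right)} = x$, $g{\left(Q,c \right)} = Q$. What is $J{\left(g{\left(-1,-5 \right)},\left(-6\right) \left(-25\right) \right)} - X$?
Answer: $7110870$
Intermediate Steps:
$X = -7110720$ ($X = \left(-16460\right) 432 = -7110720$)
$J{\left(g{\left(-1,-5 \right)},\left(-6\right) \left(-25\right) \right)} - X = \left(-6\right) \left(-25\right) - -7110720 = 150 + 7110720 = 7110870$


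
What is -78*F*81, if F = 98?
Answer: -619164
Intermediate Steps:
-78*F*81 = -78*98*81 = -7644*81 = -619164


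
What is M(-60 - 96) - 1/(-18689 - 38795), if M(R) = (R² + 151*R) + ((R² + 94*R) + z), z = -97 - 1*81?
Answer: 590590617/57484 ≈ 10274.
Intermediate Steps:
z = -178 (z = -97 - 81 = -178)
M(R) = -178 + 2*R² + 245*R (M(R) = (R² + 151*R) + ((R² + 94*R) - 178) = (R² + 151*R) + (-178 + R² + 94*R) = -178 + 2*R² + 245*R)
M(-60 - 96) - 1/(-18689 - 38795) = (-178 + 2*(-60 - 96)² + 245*(-60 - 96)) - 1/(-18689 - 38795) = (-178 + 2*(-156)² + 245*(-156)) - 1/(-57484) = (-178 + 2*24336 - 38220) - 1*(-1/57484) = (-178 + 48672 - 38220) + 1/57484 = 10274 + 1/57484 = 590590617/57484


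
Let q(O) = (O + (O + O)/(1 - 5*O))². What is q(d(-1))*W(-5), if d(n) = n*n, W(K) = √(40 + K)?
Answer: √35/4 ≈ 1.4790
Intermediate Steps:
d(n) = n²
q(O) = (O + 2*O/(1 - 5*O))² (q(O) = (O + (2*O)/(1 - 5*O))² = (O + 2*O/(1 - 5*O))²)
q(d(-1))*W(-5) = (((-1)²)²*(-3 + 5*(-1)²)²/(-1 + 5*(-1)²)²)*√(40 - 5) = (1²*(-3 + 5*1)²/(-1 + 5*1)²)*√35 = (1*(-3 + 5)²/(-1 + 5)²)*√35 = (1*2²/4²)*√35 = (1*(1/16)*4)*√35 = √35/4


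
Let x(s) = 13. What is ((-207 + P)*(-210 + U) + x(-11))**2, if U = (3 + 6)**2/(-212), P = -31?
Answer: 28184387356609/11236 ≈ 2.5084e+9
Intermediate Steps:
U = -81/212 (U = 9**2*(-1/212) = 81*(-1/212) = -81/212 ≈ -0.38208)
((-207 + P)*(-210 + U) + x(-11))**2 = ((-207 - 31)*(-210 - 81/212) + 13)**2 = (-238*(-44601/212) + 13)**2 = (5307519/106 + 13)**2 = (5308897/106)**2 = 28184387356609/11236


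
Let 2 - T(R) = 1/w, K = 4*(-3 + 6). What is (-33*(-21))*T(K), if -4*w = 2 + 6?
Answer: 3465/2 ≈ 1732.5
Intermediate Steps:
K = 12 (K = 4*3 = 12)
w = -2 (w = -(2 + 6)/4 = -¼*8 = -2)
T(R) = 5/2 (T(R) = 2 - 1/(-2) = 2 - 1*(-½) = 2 + ½ = 5/2)
(-33*(-21))*T(K) = -33*(-21)*(5/2) = 693*(5/2) = 3465/2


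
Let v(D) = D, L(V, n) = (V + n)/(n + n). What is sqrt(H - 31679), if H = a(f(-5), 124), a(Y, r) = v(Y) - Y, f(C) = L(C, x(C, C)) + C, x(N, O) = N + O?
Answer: I*sqrt(31679) ≈ 177.99*I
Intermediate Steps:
L(V, n) = (V + n)/(2*n) (L(V, n) = (V + n)/((2*n)) = (V + n)*(1/(2*n)) = (V + n)/(2*n))
f(C) = 3/4 + C (f(C) = (C + (C + C))/(2*(C + C)) + C = (C + 2*C)/(2*((2*C))) + C = (1/(2*C))*(3*C)/2 + C = 3/4 + C)
a(Y, r) = 0 (a(Y, r) = Y - Y = 0)
H = 0
sqrt(H - 31679) = sqrt(0 - 31679) = sqrt(-31679) = I*sqrt(31679)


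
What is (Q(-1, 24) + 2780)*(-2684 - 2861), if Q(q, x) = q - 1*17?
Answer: -15315290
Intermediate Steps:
Q(q, x) = -17 + q (Q(q, x) = q - 17 = -17 + q)
(Q(-1, 24) + 2780)*(-2684 - 2861) = ((-17 - 1) + 2780)*(-2684 - 2861) = (-18 + 2780)*(-5545) = 2762*(-5545) = -15315290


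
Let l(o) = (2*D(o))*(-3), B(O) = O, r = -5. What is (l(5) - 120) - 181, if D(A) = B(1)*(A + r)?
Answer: -301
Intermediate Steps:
D(A) = -5 + A (D(A) = 1*(A - 5) = 1*(-5 + A) = -5 + A)
l(o) = 30 - 6*o (l(o) = (2*(-5 + o))*(-3) = (-10 + 2*o)*(-3) = 30 - 6*o)
(l(5) - 120) - 181 = ((30 - 6*5) - 120) - 181 = ((30 - 30) - 120) - 181 = (0 - 120) - 181 = -120 - 181 = -301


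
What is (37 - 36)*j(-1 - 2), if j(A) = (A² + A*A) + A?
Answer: 15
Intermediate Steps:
j(A) = A + 2*A² (j(A) = (A² + A²) + A = 2*A² + A = A + 2*A²)
(37 - 36)*j(-1 - 2) = (37 - 36)*((-1 - 2)*(1 + 2*(-1 - 2))) = 1*(-3*(1 + 2*(-3))) = 1*(-3*(1 - 6)) = 1*(-3*(-5)) = 1*15 = 15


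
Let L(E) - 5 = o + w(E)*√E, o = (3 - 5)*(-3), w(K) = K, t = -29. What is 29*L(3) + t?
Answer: 290 + 87*√3 ≈ 440.69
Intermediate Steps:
o = 6 (o = -2*(-3) = 6)
L(E) = 11 + E^(3/2) (L(E) = 5 + (6 + E*√E) = 5 + (6 + E^(3/2)) = 11 + E^(3/2))
29*L(3) + t = 29*(11 + 3^(3/2)) - 29 = 29*(11 + 3*√3) - 29 = (319 + 87*√3) - 29 = 290 + 87*√3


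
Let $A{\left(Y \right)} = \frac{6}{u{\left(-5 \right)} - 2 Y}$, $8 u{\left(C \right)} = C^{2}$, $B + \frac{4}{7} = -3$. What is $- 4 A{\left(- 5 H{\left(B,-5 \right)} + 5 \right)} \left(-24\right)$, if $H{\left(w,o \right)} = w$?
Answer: $- \frac{3584}{265} \approx -13.525$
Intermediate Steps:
$B = - \frac{25}{7}$ ($B = - \frac{4}{7} - 3 = - \frac{25}{7} \approx -3.5714$)
$u{\left(C \right)} = \frac{C^{2}}{8}$
$A{\left(Y \right)} = \frac{6}{\frac{25}{8} - 2 Y}$ ($A{\left(Y \right)} = \frac{6}{\frac{\left(-5\right)^{2}}{8} - 2 Y} = \frac{6}{\frac{1}{8} \cdot 25 - 2 Y} = \frac{6}{\frac{25}{8} - 2 Y}$)
$- 4 A{\left(- 5 H{\left(B,-5 \right)} + 5 \right)} \left(-24\right) = - 4 \left(- \frac{48}{-25 + 16 \left(\left(-5\right) \left(- \frac{25}{7}\right) + 5\right)}\right) \left(-24\right) = - 4 \left(- \frac{48}{-25 + 16 \left(\frac{125}{7} + 5\right)}\right) \left(-24\right) = - 4 \left(- \frac{48}{-25 + 16 \cdot \frac{160}{7}}\right) \left(-24\right) = - 4 \left(- \frac{48}{-25 + \frac{2560}{7}}\right) \left(-24\right) = - 4 \left(- \frac{48}{\frac{2385}{7}}\right) \left(-24\right) = - 4 \left(\left(-48\right) \frac{7}{2385}\right) \left(-24\right) = \left(-4\right) \left(- \frac{112}{795}\right) \left(-24\right) = \frac{448}{795} \left(-24\right) = - \frac{3584}{265}$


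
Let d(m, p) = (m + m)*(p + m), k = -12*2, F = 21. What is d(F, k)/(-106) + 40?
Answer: 2183/53 ≈ 41.189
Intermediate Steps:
k = -24
d(m, p) = 2*m*(m + p) (d(m, p) = (2*m)*(m + p) = 2*m*(m + p))
d(F, k)/(-106) + 40 = (2*21*(21 - 24))/(-106) + 40 = -21*(-3)/53 + 40 = -1/106*(-126) + 40 = 63/53 + 40 = 2183/53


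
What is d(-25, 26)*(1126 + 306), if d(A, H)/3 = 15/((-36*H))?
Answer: -895/13 ≈ -68.846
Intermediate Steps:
d(A, H) = -5/(4*H) (d(A, H) = 3*(15/((-36*H))) = 3*(15*(-1/(36*H))) = 3*(-5/(12*H)) = -5/(4*H))
d(-25, 26)*(1126 + 306) = (-5/4/26)*(1126 + 306) = -5/4*1/26*1432 = -5/104*1432 = -895/13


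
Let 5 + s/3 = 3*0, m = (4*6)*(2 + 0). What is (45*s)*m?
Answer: -32400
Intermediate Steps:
m = 48 (m = 24*2 = 48)
s = -15 (s = -15 + 3*(3*0) = -15 + 3*0 = -15 + 0 = -15)
(45*s)*m = (45*(-15))*48 = -675*48 = -32400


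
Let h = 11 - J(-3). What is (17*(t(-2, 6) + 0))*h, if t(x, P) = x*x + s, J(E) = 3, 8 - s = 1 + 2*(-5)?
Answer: 2856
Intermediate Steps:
s = 17 (s = 8 - (1 + 2*(-5)) = 8 - (1 - 10) = 8 - 1*(-9) = 8 + 9 = 17)
t(x, P) = 17 + x**2 (t(x, P) = x*x + 17 = x**2 + 17 = 17 + x**2)
h = 8 (h = 11 - 1*3 = 11 - 3 = 8)
(17*(t(-2, 6) + 0))*h = (17*((17 + (-2)**2) + 0))*8 = (17*((17 + 4) + 0))*8 = (17*(21 + 0))*8 = (17*21)*8 = 357*8 = 2856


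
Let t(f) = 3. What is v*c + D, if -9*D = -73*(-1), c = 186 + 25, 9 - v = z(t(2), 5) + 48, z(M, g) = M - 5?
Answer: -70336/9 ≈ -7815.1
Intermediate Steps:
z(M, g) = -5 + M
v = -37 (v = 9 - ((-5 + 3) + 48) = 9 - (-2 + 48) = 9 - 1*46 = 9 - 46 = -37)
c = 211
D = -73/9 (D = -(-73)*(-1)/9 = -⅑*73 = -73/9 ≈ -8.1111)
v*c + D = -37*211 - 73/9 = -7807 - 73/9 = -70336/9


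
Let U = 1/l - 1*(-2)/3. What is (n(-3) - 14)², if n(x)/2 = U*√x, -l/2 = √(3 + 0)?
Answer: (42 + 3*I - 4*I*√3)²/9 ≈ 194.29 - 36.663*I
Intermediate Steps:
l = -2*√3 (l = -2*√(3 + 0) = -2*√3 ≈ -3.4641)
U = ⅔ - √3/6 (U = 1/(-2*√3) - 1*(-2)/3 = 1*(-√3/6) + 2*(⅓) = -√3/6 + ⅔ = ⅔ - √3/6 ≈ 0.37799)
n(x) = 2*√x*(⅔ - √3/6) (n(x) = 2*((⅔ - √3/6)*√x) = 2*(√x*(⅔ - √3/6)) = 2*√x*(⅔ - √3/6))
(n(-3) - 14)² = (√(-3)*(4 - √3)/3 - 14)² = ((I*√3)*(4 - √3)/3 - 14)² = (I*√3*(4 - √3)/3 - 14)² = (-14 + I*√3*(4 - √3)/3)²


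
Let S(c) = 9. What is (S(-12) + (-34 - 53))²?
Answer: 6084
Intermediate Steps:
(S(-12) + (-34 - 53))² = (9 + (-34 - 53))² = (9 - 87)² = (-78)² = 6084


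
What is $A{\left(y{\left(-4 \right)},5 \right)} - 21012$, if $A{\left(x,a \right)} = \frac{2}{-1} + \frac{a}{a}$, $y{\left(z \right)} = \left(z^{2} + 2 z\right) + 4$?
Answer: $-21013$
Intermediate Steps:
$y{\left(z \right)} = 4 + z^{2} + 2 z$
$A{\left(x,a \right)} = -1$ ($A{\left(x,a \right)} = 2 \left(-1\right) + 1 = -2 + 1 = -1$)
$A{\left(y{\left(-4 \right)},5 \right)} - 21012 = -1 - 21012 = -21013$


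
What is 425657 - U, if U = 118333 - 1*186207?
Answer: 493531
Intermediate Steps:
U = -67874 (U = 118333 - 186207 = -67874)
425657 - U = 425657 - 1*(-67874) = 425657 + 67874 = 493531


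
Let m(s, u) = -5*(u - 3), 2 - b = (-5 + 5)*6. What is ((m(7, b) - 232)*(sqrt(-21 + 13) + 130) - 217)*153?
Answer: -4548231 - 69462*I*sqrt(2) ≈ -4.5482e+6 - 98234.0*I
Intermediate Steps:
b = 2 (b = 2 - (-5 + 5)*6 = 2 - 0*6 = 2 - 1*0 = 2 + 0 = 2)
m(s, u) = 15 - 5*u (m(s, u) = -5*(-3 + u) = 15 - 5*u)
((m(7, b) - 232)*(sqrt(-21 + 13) + 130) - 217)*153 = (((15 - 5*2) - 232)*(sqrt(-21 + 13) + 130) - 217)*153 = (((15 - 10) - 232)*(sqrt(-8) + 130) - 217)*153 = ((5 - 232)*(2*I*sqrt(2) + 130) - 217)*153 = (-227*(130 + 2*I*sqrt(2)) - 217)*153 = ((-29510 - 454*I*sqrt(2)) - 217)*153 = (-29727 - 454*I*sqrt(2))*153 = -4548231 - 69462*I*sqrt(2)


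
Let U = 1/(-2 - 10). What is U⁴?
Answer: 1/20736 ≈ 4.8225e-5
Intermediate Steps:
U = -1/12 (U = 1/(-12) = -1/12 ≈ -0.083333)
U⁴ = (-1/12)⁴ = 1/20736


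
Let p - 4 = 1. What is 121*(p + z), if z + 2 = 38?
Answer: 4961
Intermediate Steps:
p = 5 (p = 4 + 1 = 5)
z = 36 (z = -2 + 38 = 36)
121*(p + z) = 121*(5 + 36) = 121*41 = 4961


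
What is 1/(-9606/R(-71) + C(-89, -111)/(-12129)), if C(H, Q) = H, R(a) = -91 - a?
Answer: 121290/58256477 ≈ 0.0020820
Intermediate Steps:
1/(-9606/R(-71) + C(-89, -111)/(-12129)) = 1/(-9606/(-91 - 1*(-71)) - 89/(-12129)) = 1/(-9606/(-91 + 71) - 89*(-1/12129)) = 1/(-9606/(-20) + 89/12129) = 1/(-9606*(-1/20) + 89/12129) = 1/(4803/10 + 89/12129) = 1/(58256477/121290) = 121290/58256477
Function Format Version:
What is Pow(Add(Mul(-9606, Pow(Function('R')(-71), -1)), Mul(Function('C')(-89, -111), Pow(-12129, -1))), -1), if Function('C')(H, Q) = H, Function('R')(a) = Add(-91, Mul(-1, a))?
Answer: Rational(121290, 58256477) ≈ 0.0020820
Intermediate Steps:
Pow(Add(Mul(-9606, Pow(Function('R')(-71), -1)), Mul(Function('C')(-89, -111), Pow(-12129, -1))), -1) = Pow(Add(Mul(-9606, Pow(Add(-91, Mul(-1, -71)), -1)), Mul(-89, Pow(-12129, -1))), -1) = Pow(Add(Mul(-9606, Pow(Add(-91, 71), -1)), Mul(-89, Rational(-1, 12129))), -1) = Pow(Add(Mul(-9606, Pow(-20, -1)), Rational(89, 12129)), -1) = Pow(Add(Mul(-9606, Rational(-1, 20)), Rational(89, 12129)), -1) = Pow(Add(Rational(4803, 10), Rational(89, 12129)), -1) = Pow(Rational(58256477, 121290), -1) = Rational(121290, 58256477)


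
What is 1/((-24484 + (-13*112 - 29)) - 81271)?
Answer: -1/107240 ≈ -9.3249e-6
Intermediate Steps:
1/((-24484 + (-13*112 - 29)) - 81271) = 1/((-24484 + (-1456 - 29)) - 81271) = 1/((-24484 - 1485) - 81271) = 1/(-25969 - 81271) = 1/(-107240) = -1/107240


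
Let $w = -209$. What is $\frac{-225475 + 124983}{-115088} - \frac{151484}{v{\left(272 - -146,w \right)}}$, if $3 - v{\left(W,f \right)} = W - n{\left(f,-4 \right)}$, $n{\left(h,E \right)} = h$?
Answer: $\frac{68346475}{280527} \approx 243.64$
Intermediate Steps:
$v{\left(W,f \right)} = 3 + f - W$ ($v{\left(W,f \right)} = 3 - \left(W - f\right) = 3 + f - W$)
$\frac{-225475 + 124983}{-115088} - \frac{151484}{v{\left(272 - -146,w \right)}} = \frac{-225475 + 124983}{-115088} - \frac{151484}{3 - 209 - \left(272 - -146\right)} = \left(-100492\right) \left(- \frac{1}{115088}\right) - \frac{151484}{3 - 209 - \left(272 + 146\right)} = \frac{25123}{28772} - \frac{151484}{3 - 209 - 418} = \frac{25123}{28772} - \frac{151484}{-624} = \frac{25123}{28772} - - \frac{37871}{156} = \frac{25123}{28772} + \frac{37871}{156} = \frac{68346475}{280527}$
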